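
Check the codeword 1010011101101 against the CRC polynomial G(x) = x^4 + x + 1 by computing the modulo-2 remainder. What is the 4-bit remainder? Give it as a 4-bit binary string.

0100

Modulo-2 division of 1010011101101 by 10011:
  pos 0: 10100 XOR 10011 = 00111
  pos 2: 11111 XOR 10011 = 01100
  pos 3: 11001 XOR 10011 = 01010
  pos 4: 10100 XOR 10011 = 00111
  pos 6: 11111 XOR 10011 = 01100
  pos 7: 11000 XOR 10011 = 01011
  pos 8: 10111 XOR 10011 = 00100
Remainder = 0100 (nonzero — an error is detected).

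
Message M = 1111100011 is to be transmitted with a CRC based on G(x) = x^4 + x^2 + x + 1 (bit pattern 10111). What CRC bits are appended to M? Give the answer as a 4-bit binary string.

Append 4 zeros: 11111000110000. Divide by 10111 (XOR where the leading bit is 1):
  pos 0: 11111 XOR 10111 = 01000
  pos 1: 10000 XOR 10111 = 00111
  pos 3: 11100 XOR 10111 = 01011
  pos 4: 10111 XOR 10111 = 00000
  pos 9: 10000 XOR 10111 = 00111
Remainder (last 4 bits) = 0111. This is the CRC / FCS.

0111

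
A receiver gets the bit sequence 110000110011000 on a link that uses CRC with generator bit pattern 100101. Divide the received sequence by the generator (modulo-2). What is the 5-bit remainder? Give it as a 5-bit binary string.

Modulo-2 division of 110000110011000 by 100101:
  pos 0: 110000 XOR 100101 = 010101
  pos 1: 101011 XOR 100101 = 001110
  pos 3: 111010 XOR 100101 = 011111
  pos 4: 111110 XOR 100101 = 011011
  pos 5: 110111 XOR 100101 = 010010
  pos 6: 100101 XOR 100101 = 000000
Remainder = 00000 (zero — the frame passes the CRC check).

00000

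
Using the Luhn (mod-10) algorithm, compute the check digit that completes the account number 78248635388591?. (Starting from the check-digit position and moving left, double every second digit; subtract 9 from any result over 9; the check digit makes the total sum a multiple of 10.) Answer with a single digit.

1

Partial digits right→left: 1 9 5 8 8 3 5 3 6 8 4 2 8 7
Double every second digit counting from the check-digit position (so the 1st, 3rd, 5th, ... of the partial from the right).
  doubled (with −9 where >9): 2 1 7 1 3 8 7 → sum 29
  kept as-is: 9 8 3 3 8 2 7 → sum 40
Total = 29 + 40 = 69.
Check digit = (10 − (69 mod 10)) mod 10 = 1.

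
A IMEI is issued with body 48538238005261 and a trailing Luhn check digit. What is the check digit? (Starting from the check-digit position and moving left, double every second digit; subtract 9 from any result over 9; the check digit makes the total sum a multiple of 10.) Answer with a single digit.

Partial digits right→left: 1 6 2 5 0 0 8 3 2 8 3 5 8 4
Double every second digit counting from the check-digit position (so the 1st, 3rd, 5th, ... of the partial from the right).
  doubled (with −9 where >9): 2 4 0 7 4 6 7 → sum 30
  kept as-is: 6 5 0 3 8 5 4 → sum 31
Total = 30 + 31 = 61.
Check digit = (10 − (61 mod 10)) mod 10 = 9.

9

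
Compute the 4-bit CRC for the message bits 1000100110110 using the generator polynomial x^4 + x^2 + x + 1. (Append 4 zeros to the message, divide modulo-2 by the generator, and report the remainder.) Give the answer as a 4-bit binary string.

Append 4 zeros: 10001001101100000. Divide by 10111 (XOR where the leading bit is 1):
  pos 0: 10001 XOR 10111 = 00110
  pos 2: 11000 XOR 10111 = 01111
  pos 3: 11111 XOR 10111 = 01000
  pos 4: 10001 XOR 10111 = 00110
  pos 6: 11001 XOR 10111 = 01110
  pos 7: 11101 XOR 10111 = 01010
  pos 8: 10100 XOR 10111 = 00011
  pos 11: 11000 XOR 10111 = 01111
  pos 12: 11110 XOR 10111 = 01001
Remainder (last 4 bits) = 1001. This is the CRC / FCS.

1001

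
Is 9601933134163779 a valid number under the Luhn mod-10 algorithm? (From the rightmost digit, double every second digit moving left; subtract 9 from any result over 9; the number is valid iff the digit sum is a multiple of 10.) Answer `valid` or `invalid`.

valid

From the right, keep odd positions and double even positions (subtract 9 from any doubled value over 9):
  doubled (positions 2,4,...): 5 6 2 6 6 9 0 9 → sum 43
  kept (positions 1,3,...): 9 7 6 4 1 3 1 6 → sum 37
Total = 80.
80 mod 10 = 0, so the number is valid.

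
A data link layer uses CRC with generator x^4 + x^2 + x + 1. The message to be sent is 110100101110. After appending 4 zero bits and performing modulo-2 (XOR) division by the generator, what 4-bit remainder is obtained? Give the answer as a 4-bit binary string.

1101

Append 4 zeros: 1101001011100000. Divide by 10111 (XOR where the leading bit is 1):
  pos 0: 11010 XOR 10111 = 01101
  pos 1: 11010 XOR 10111 = 01101
  pos 2: 11011 XOR 10111 = 01100
  pos 3: 11000 XOR 10111 = 01111
  pos 4: 11111 XOR 10111 = 01000
  pos 5: 10001 XOR 10111 = 00110
  pos 7: 11010 XOR 10111 = 01101
  pos 8: 11010 XOR 10111 = 01101
  pos 9: 11010 XOR 10111 = 01101
  pos 10: 11010 XOR 10111 = 01101
  pos 11: 11010 XOR 10111 = 01101
Remainder (last 4 bits) = 1101. This is the CRC / FCS.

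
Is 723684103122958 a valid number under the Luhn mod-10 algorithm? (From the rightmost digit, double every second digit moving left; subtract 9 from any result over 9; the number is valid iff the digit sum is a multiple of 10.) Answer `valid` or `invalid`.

From the right, keep odd positions and double even positions (subtract 9 from any doubled value over 9):
  doubled (positions 2,4,...): 1 4 2 0 8 3 4 → sum 22
  kept (positions 1,3,...): 8 9 2 3 1 8 3 7 → sum 41
Total = 63.
63 mod 10 = 3, so the number is invalid.

invalid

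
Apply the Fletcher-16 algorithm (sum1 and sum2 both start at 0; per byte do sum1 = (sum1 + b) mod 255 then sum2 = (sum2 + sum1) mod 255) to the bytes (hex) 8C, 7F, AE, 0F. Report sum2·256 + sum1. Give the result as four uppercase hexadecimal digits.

Running sums (mod 255):
  after byte 0 (8C): sum1=140, sum2=140
  after byte 1 (7F): sum1=12, sum2=152
  after byte 2 (AE): sum1=186, sum2=83
  after byte 3 (0F): sum1=201, sum2=29
Checksum = sum2·256 + sum1 = 29·256 + 201 = 7625 = 0x1DC9.

1DC9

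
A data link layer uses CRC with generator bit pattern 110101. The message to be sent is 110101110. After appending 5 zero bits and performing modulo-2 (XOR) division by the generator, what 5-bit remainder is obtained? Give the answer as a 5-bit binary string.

Append 5 zeros: 11010111000000. Divide by 110101 (XOR where the leading bit is 1):
  pos 0: 110101 XOR 110101 = 000000
  pos 6: 110000 XOR 110101 = 000101
Remainder (last 5 bits) = 10100. This is the CRC / FCS.

10100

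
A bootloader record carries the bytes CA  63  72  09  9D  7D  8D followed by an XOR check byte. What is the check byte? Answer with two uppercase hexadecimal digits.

BF

XOR the bytes together:
  start with 0xCA
  0xCA ⊕ 0x63 = 0xA9
  0xA9 ⊕ 0x72 = 0xDB
  0xDB ⊕ 0x09 = 0xD2
  0xD2 ⊕ 0x9D = 0x4F
  0x4F ⊕ 0x7D = 0x32
  0x32 ⊕ 0x8D = 0xBF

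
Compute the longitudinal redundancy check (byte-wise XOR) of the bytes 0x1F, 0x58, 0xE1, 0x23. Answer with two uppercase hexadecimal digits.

XOR the bytes together:
  start with 0x1F
  0x1F ⊕ 0x58 = 0x47
  0x47 ⊕ 0xE1 = 0xA6
  0xA6 ⊕ 0x23 = 0x85

85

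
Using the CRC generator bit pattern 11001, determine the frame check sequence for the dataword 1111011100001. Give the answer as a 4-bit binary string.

0010

Append 4 zeros: 11110111000010000. Divide by 11001 (XOR where the leading bit is 1):
  pos 0: 11110 XOR 11001 = 00111
  pos 2: 11111 XOR 11001 = 00110
  pos 4: 11010 XOR 11001 = 00011
  pos 7: 11000 XOR 11001 = 00001
  pos 11: 11000 XOR 11001 = 00001
Remainder (last 4 bits) = 0010. This is the CRC / FCS.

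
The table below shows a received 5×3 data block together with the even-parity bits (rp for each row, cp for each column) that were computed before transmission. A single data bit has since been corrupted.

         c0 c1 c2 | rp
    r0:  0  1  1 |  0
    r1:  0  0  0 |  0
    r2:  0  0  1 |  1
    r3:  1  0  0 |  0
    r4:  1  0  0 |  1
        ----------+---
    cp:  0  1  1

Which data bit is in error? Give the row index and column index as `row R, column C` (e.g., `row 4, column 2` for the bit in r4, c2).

Recompute each row's even parity and compare to rp:
  r0: data parity 0, sent rp 0 → ok
  r1: data parity 0, sent rp 0 → ok
  r2: data parity 1, sent rp 1 → ok
  r3: data parity 1, sent rp 0 → mismatch
  r4: data parity 1, sent rp 1 → ok
Recompute each column's even parity and compare to cp:
  c0: data parity 0, sent cp 0 → ok
  c1: data parity 1, sent cp 1 → ok
  c2: data parity 0, sent cp 1 → mismatch
Exactly one row (r3) and one column (c2) fail → the flipped bit is at their intersection.

row 3, column 2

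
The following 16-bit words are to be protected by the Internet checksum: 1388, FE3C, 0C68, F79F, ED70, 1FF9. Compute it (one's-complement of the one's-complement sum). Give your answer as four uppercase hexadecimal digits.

DCC8

One's-complement addition (fold any carry out of bit 15 back into bit 0):
  0x1388 + 0xFE3C = 0x111C4 → wrap carry → 0x11C5
  0x11C5 + 0x0C68 = 0x01E2D
  0x1E2D + 0xF79F = 0x115CC → wrap carry → 0x15CD
  0x15CD + 0xED70 = 0x1033D → wrap carry → 0x033E
  0x033E + 0x1FF9 = 0x02337
One's-complement sum = 0x2337.
Checksum = ~0x2337 & 0xFFFF = 0xDCC8.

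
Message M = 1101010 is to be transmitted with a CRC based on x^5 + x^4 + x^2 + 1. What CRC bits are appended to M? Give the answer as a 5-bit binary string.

Append 5 zeros: 110101000000. Divide by 110101 (XOR where the leading bit is 1):
  pos 0: 110101 XOR 110101 = 000000
Remainder (last 5 bits) = 00000. This is the CRC / FCS.

00000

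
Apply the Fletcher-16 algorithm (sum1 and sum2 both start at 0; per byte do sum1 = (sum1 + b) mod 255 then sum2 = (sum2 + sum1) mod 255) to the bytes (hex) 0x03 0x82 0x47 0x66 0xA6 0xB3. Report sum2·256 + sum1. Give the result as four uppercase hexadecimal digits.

EF8D

Running sums (mod 255):
  after byte 0 (0x03): sum1=3, sum2=3
  after byte 1 (0x82): sum1=133, sum2=136
  after byte 2 (0x47): sum1=204, sum2=85
  after byte 3 (0x66): sum1=51, sum2=136
  after byte 4 (0xA6): sum1=217, sum2=98
  after byte 5 (0xB3): sum1=141, sum2=239
Checksum = sum2·256 + sum1 = 239·256 + 141 = 61325 = 0xEF8D.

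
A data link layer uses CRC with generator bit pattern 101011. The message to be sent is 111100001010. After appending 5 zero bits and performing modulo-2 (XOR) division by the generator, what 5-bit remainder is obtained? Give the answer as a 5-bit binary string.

Append 5 zeros: 11110000101000000. Divide by 101011 (XOR where the leading bit is 1):
  pos 0: 111100 XOR 101011 = 010111
  pos 1: 101110 XOR 101011 = 000101
  pos 4: 101010 XOR 101011 = 000001
  pos 9: 110000 XOR 101011 = 011011
  pos 10: 110110 XOR 101011 = 011101
  pos 11: 111010 XOR 101011 = 010001
Remainder (last 5 bits) = 10001. This is the CRC / FCS.

10001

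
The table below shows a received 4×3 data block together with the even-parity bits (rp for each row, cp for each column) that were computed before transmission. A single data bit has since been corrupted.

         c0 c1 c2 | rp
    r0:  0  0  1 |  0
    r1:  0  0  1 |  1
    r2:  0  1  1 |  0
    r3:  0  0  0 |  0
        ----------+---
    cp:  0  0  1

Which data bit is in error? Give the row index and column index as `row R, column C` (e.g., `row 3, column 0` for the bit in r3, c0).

Recompute each row's even parity and compare to rp:
  r0: data parity 1, sent rp 0 → mismatch
  r1: data parity 1, sent rp 1 → ok
  r2: data parity 0, sent rp 0 → ok
  r3: data parity 0, sent rp 0 → ok
Recompute each column's even parity and compare to cp:
  c0: data parity 0, sent cp 0 → ok
  c1: data parity 1, sent cp 0 → mismatch
  c2: data parity 1, sent cp 1 → ok
Exactly one row (r0) and one column (c1) fail → the flipped bit is at their intersection.

row 0, column 1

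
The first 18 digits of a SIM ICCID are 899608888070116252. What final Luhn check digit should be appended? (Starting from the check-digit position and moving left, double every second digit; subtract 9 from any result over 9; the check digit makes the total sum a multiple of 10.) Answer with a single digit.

Partial digits right→left: 2 5 2 6 1 1 0 7 0 8 8 8 8 0 6 9 9 8
Double every second digit counting from the check-digit position (so the 1st, 3rd, 5th, ... of the partial from the right).
  doubled (with −9 where >9): 4 4 2 0 0 7 7 3 9 → sum 36
  kept as-is: 5 6 1 7 8 8 0 9 8 → sum 52
Total = 36 + 52 = 88.
Check digit = (10 − (88 mod 10)) mod 10 = 2.

2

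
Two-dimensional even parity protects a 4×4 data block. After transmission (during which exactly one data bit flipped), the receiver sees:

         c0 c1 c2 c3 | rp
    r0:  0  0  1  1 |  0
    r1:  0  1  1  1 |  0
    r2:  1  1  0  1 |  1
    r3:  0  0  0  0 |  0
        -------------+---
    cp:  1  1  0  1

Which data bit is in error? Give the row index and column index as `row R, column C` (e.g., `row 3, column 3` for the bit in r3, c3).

row 1, column 1

Recompute each row's even parity and compare to rp:
  r0: data parity 0, sent rp 0 → ok
  r1: data parity 1, sent rp 0 → mismatch
  r2: data parity 1, sent rp 1 → ok
  r3: data parity 0, sent rp 0 → ok
Recompute each column's even parity and compare to cp:
  c0: data parity 1, sent cp 1 → ok
  c1: data parity 0, sent cp 1 → mismatch
  c2: data parity 0, sent cp 0 → ok
  c3: data parity 1, sent cp 1 → ok
Exactly one row (r1) and one column (c1) fail → the flipped bit is at their intersection.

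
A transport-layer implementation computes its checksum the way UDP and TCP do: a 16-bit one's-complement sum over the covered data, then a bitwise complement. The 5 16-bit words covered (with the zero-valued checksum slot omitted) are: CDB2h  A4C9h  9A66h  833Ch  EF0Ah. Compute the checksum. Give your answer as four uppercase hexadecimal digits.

80D5

One's-complement addition (fold any carry out of bit 15 back into bit 0):
  0xCDB2 + 0xA4C9 = 0x1727B → wrap carry → 0x727C
  0x727C + 0x9A66 = 0x10CE2 → wrap carry → 0x0CE3
  0x0CE3 + 0x833C = 0x0901F
  0x901F + 0xEF0A = 0x17F29 → wrap carry → 0x7F2A
One's-complement sum = 0x7F2A.
Checksum = ~0x7F2A & 0xFFFF = 0x80D5.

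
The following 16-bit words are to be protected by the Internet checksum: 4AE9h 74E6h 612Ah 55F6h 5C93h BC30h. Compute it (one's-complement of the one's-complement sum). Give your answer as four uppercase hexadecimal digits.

704B

One's-complement addition (fold any carry out of bit 15 back into bit 0):
  0x4AE9 + 0x74E6 = 0x0BFCF
  0xBFCF + 0x612A = 0x120F9 → wrap carry → 0x20FA
  0x20FA + 0x55F6 = 0x076F0
  0x76F0 + 0x5C93 = 0x0D383
  0xD383 + 0xBC30 = 0x18FB3 → wrap carry → 0x8FB4
One's-complement sum = 0x8FB4.
Checksum = ~0x8FB4 & 0xFFFF = 0x704B.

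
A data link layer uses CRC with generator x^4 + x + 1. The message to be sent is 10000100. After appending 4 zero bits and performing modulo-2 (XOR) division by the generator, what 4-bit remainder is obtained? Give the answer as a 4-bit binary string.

0010

Append 4 zeros: 100001000000. Divide by 10011 (XOR where the leading bit is 1):
  pos 0: 10000 XOR 10011 = 00011
  pos 3: 11100 XOR 10011 = 01111
  pos 4: 11110 XOR 10011 = 01101
  pos 5: 11010 XOR 10011 = 01001
  pos 6: 10010 XOR 10011 = 00001
Remainder (last 4 bits) = 0010. This is the CRC / FCS.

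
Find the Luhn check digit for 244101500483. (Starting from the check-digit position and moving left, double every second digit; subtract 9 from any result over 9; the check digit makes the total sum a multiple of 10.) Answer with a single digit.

5

Partial digits right→left: 3 8 4 0 0 5 1 0 1 4 4 2
Double every second digit counting from the check-digit position (so the 1st, 3rd, 5th, ... of the partial from the right).
  doubled (with −9 where >9): 6 8 0 2 2 8 → sum 26
  kept as-is: 8 0 5 0 4 2 → sum 19
Total = 26 + 19 = 45.
Check digit = (10 − (45 mod 10)) mod 10 = 5.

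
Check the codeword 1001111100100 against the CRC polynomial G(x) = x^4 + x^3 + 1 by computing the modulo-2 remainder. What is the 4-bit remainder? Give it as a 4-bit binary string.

1111

Modulo-2 division of 1001111100100 by 11001:
  pos 0: 10011 XOR 11001 = 01010
  pos 1: 10101 XOR 11001 = 01100
  pos 2: 11001 XOR 11001 = 00000
  pos 7: 10010 XOR 11001 = 01011
  pos 8: 10110 XOR 11001 = 01111
Remainder = 1111 (nonzero — an error is detected).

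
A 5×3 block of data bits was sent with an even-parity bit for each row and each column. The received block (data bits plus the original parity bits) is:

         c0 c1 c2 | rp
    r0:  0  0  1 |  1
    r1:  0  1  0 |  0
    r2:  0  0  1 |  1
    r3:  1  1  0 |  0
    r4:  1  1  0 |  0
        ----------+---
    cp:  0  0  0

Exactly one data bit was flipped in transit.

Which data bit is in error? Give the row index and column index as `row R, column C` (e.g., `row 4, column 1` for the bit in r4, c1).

row 1, column 1

Recompute each row's even parity and compare to rp:
  r0: data parity 1, sent rp 1 → ok
  r1: data parity 1, sent rp 0 → mismatch
  r2: data parity 1, sent rp 1 → ok
  r3: data parity 0, sent rp 0 → ok
  r4: data parity 0, sent rp 0 → ok
Recompute each column's even parity and compare to cp:
  c0: data parity 0, sent cp 0 → ok
  c1: data parity 1, sent cp 0 → mismatch
  c2: data parity 0, sent cp 0 → ok
Exactly one row (r1) and one column (c1) fail → the flipped bit is at their intersection.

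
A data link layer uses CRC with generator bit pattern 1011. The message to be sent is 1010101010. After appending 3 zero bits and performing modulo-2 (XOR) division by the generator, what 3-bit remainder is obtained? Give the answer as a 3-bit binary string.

Append 3 zeros: 1010101010000. Divide by 1011 (XOR where the leading bit is 1):
  pos 0: 1010 XOR 1011 = 0001
  pos 3: 1101 XOR 1011 = 0110
  pos 4: 1100 XOR 1011 = 0111
  pos 5: 1111 XOR 1011 = 0100
  pos 6: 1000 XOR 1011 = 0011
  pos 8: 1100 XOR 1011 = 0111
  pos 9: 1110 XOR 1011 = 0101
Remainder (last 3 bits) = 101. This is the CRC / FCS.

101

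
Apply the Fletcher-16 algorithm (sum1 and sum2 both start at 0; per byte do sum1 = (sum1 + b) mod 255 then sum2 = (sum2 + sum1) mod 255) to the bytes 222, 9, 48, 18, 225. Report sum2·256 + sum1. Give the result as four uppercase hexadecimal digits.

150C

Running sums (mod 255):
  after byte 0 (222): sum1=222, sum2=222
  after byte 1 (9): sum1=231, sum2=198
  after byte 2 (48): sum1=24, sum2=222
  after byte 3 (18): sum1=42, sum2=9
  after byte 4 (225): sum1=12, sum2=21
Checksum = sum2·256 + sum1 = 21·256 + 12 = 5388 = 0x150C.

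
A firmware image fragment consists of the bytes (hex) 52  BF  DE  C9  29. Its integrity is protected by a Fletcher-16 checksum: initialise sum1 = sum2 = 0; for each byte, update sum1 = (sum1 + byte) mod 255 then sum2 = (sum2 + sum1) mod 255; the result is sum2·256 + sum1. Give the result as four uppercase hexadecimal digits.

Running sums (mod 255):
  after byte 0 (52): sum1=82, sum2=82
  after byte 1 (BF): sum1=18, sum2=100
  after byte 2 (DE): sum1=240, sum2=85
  after byte 3 (C9): sum1=186, sum2=16
  after byte 4 (29): sum1=227, sum2=243
Checksum = sum2·256 + sum1 = 243·256 + 227 = 62435 = 0xF3E3.

F3E3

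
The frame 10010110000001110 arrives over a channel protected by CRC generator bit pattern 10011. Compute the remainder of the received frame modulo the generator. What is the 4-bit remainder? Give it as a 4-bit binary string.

Modulo-2 division of 10010110000001110 by 10011:
  pos 0: 10010 XOR 10011 = 00001
  pos 4: 11100 XOR 10011 = 01111
  pos 5: 11110 XOR 10011 = 01101
  pos 6: 11010 XOR 10011 = 01001
  pos 7: 10010 XOR 10011 = 00001
  pos 11: 10111 XOR 10011 = 00100
Remainder = 1000 (nonzero — an error is detected).

1000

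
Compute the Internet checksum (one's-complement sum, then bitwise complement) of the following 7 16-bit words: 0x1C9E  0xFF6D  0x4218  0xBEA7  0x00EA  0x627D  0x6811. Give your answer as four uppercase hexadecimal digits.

17BB

One's-complement addition (fold any carry out of bit 15 back into bit 0):
  0x1C9E + 0xFF6D = 0x11C0B → wrap carry → 0x1C0C
  0x1C0C + 0x4218 = 0x05E24
  0x5E24 + 0xBEA7 = 0x11CCB → wrap carry → 0x1CCC
  0x1CCC + 0x00EA = 0x01DB6
  0x1DB6 + 0x627D = 0x08033
  0x8033 + 0x6811 = 0x0E844
One's-complement sum = 0xE844.
Checksum = ~0xE844 & 0xFFFF = 0x17BB.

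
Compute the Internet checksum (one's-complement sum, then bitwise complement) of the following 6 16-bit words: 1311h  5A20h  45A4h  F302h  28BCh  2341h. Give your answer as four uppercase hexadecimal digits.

One's-complement addition (fold any carry out of bit 15 back into bit 0):
  0x1311 + 0x5A20 = 0x06D31
  0x6D31 + 0x45A4 = 0x0B2D5
  0xB2D5 + 0xF302 = 0x1A5D7 → wrap carry → 0xA5D8
  0xA5D8 + 0x28BC = 0x0CE94
  0xCE94 + 0x2341 = 0x0F1D5
One's-complement sum = 0xF1D5.
Checksum = ~0xF1D5 & 0xFFFF = 0x0E2A.

0E2A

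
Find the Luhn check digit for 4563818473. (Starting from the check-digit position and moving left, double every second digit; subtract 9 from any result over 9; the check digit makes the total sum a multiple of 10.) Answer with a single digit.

Partial digits right→left: 3 7 4 8 1 8 3 6 5 4
Double every second digit counting from the check-digit position (so the 1st, 3rd, 5th, ... of the partial from the right).
  doubled (with −9 where >9): 6 8 2 6 1 → sum 23
  kept as-is: 7 8 8 6 4 → sum 33
Total = 23 + 33 = 56.
Check digit = (10 − (56 mod 10)) mod 10 = 4.

4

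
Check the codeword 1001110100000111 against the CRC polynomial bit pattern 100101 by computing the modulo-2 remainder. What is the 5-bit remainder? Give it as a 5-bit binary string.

01101

Modulo-2 division of 1001110100000111 by 100101:
  pos 0: 100111 XOR 100101 = 000010
  pos 4: 100100 XOR 100101 = 000001
  pos 9: 100011 XOR 100101 = 000110
Remainder = 01101 (nonzero — an error is detected).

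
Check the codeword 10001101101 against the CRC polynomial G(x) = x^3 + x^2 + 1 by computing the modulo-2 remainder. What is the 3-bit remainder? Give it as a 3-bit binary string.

000

Modulo-2 division of 10001101101 by 1101:
  pos 0: 1000 XOR 1101 = 0101
  pos 1: 1011 XOR 1101 = 0110
  pos 2: 1101 XOR 1101 = 0000
  pos 7: 1101 XOR 1101 = 0000
Remainder = 000 (zero — the frame passes the CRC check).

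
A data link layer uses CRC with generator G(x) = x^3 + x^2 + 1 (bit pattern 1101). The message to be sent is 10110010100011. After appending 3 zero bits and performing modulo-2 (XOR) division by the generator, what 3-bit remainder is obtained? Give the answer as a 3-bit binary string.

Append 3 zeros: 10110010100011000. Divide by 1101 (XOR where the leading bit is 1):
  pos 0: 1011 XOR 1101 = 0110
  pos 1: 1100 XOR 1101 = 0001
  pos 4: 1010 XOR 1101 = 0111
  pos 5: 1111 XOR 1101 = 0010
  pos 7: 1000 XOR 1101 = 0101
  pos 8: 1010 XOR 1101 = 0111
  pos 9: 1111 XOR 1101 = 0010
  pos 11: 1010 XOR 1101 = 0111
  pos 12: 1110 XOR 1101 = 0011
Remainder (last 3 bits) = 110. This is the CRC / FCS.

110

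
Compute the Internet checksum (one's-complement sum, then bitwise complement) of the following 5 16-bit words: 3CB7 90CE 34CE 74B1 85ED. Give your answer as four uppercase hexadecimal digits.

One's-complement addition (fold any carry out of bit 15 back into bit 0):
  0x3CB7 + 0x90CE = 0x0CD85
  0xCD85 + 0x34CE = 0x10253 → wrap carry → 0x0254
  0x0254 + 0x74B1 = 0x07705
  0x7705 + 0x85ED = 0x0FCF2
One's-complement sum = 0xFCF2.
Checksum = ~0xFCF2 & 0xFFFF = 0x030D.

030D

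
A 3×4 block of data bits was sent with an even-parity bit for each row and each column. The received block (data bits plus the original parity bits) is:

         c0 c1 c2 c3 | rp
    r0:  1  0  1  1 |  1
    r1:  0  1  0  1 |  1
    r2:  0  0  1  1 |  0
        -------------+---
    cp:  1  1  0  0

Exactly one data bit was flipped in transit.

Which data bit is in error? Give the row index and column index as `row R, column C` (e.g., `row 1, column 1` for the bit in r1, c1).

row 1, column 3

Recompute each row's even parity and compare to rp:
  r0: data parity 1, sent rp 1 → ok
  r1: data parity 0, sent rp 1 → mismatch
  r2: data parity 0, sent rp 0 → ok
Recompute each column's even parity and compare to cp:
  c0: data parity 1, sent cp 1 → ok
  c1: data parity 1, sent cp 1 → ok
  c2: data parity 0, sent cp 0 → ok
  c3: data parity 1, sent cp 0 → mismatch
Exactly one row (r1) and one column (c3) fail → the flipped bit is at their intersection.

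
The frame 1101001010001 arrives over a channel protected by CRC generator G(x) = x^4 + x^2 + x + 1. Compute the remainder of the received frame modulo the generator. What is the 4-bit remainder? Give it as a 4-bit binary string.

0000

Modulo-2 division of 1101001010001 by 10111:
  pos 0: 11010 XOR 10111 = 01101
  pos 1: 11010 XOR 10111 = 01101
  pos 2: 11011 XOR 10111 = 01100
  pos 3: 11000 XOR 10111 = 01111
  pos 4: 11111 XOR 10111 = 01000
  pos 5: 10000 XOR 10111 = 00111
  pos 7: 11100 XOR 10111 = 01011
  pos 8: 10111 XOR 10111 = 00000
Remainder = 0000 (zero — the frame passes the CRC check).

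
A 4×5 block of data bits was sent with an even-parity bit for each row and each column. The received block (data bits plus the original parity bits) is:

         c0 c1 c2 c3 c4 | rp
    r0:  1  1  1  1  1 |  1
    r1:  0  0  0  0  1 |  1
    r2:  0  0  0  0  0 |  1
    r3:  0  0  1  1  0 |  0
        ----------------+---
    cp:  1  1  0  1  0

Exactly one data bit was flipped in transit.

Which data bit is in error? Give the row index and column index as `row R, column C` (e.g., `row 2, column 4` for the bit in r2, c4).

row 2, column 3

Recompute each row's even parity and compare to rp:
  r0: data parity 1, sent rp 1 → ok
  r1: data parity 1, sent rp 1 → ok
  r2: data parity 0, sent rp 1 → mismatch
  r3: data parity 0, sent rp 0 → ok
Recompute each column's even parity and compare to cp:
  c0: data parity 1, sent cp 1 → ok
  c1: data parity 1, sent cp 1 → ok
  c2: data parity 0, sent cp 0 → ok
  c3: data parity 0, sent cp 1 → mismatch
  c4: data parity 0, sent cp 0 → ok
Exactly one row (r2) and one column (c3) fail → the flipped bit is at their intersection.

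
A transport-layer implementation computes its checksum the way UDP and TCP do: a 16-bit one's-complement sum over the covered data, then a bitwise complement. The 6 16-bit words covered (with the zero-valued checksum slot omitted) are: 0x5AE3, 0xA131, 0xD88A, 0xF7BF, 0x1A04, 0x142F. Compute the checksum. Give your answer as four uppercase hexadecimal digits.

One's-complement addition (fold any carry out of bit 15 back into bit 0):
  0x5AE3 + 0xA131 = 0x0FC14
  0xFC14 + 0xD88A = 0x1D49E → wrap carry → 0xD49F
  0xD49F + 0xF7BF = 0x1CC5E → wrap carry → 0xCC5F
  0xCC5F + 0x1A04 = 0x0E663
  0xE663 + 0x142F = 0x0FA92
One's-complement sum = 0xFA92.
Checksum = ~0xFA92 & 0xFFFF = 0x056D.

056D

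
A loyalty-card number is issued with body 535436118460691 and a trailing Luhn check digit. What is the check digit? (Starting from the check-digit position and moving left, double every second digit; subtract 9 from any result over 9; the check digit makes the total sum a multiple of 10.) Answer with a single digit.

8

Partial digits right→left: 1 9 6 0 6 4 8 1 1 6 3 4 5 3 5
Double every second digit counting from the check-digit position (so the 1st, 3rd, 5th, ... of the partial from the right).
  doubled (with −9 where >9): 2 3 3 7 2 6 1 1 → sum 25
  kept as-is: 9 0 4 1 6 4 3 → sum 27
Total = 25 + 27 = 52.
Check digit = (10 − (52 mod 10)) mod 10 = 8.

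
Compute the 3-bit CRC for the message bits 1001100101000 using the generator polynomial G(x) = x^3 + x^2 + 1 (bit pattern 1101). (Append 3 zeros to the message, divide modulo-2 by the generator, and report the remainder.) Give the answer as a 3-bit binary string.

Append 3 zeros: 1001100101000000. Divide by 1101 (XOR where the leading bit is 1):
  pos 0: 1001 XOR 1101 = 0100
  pos 1: 1001 XOR 1101 = 0100
  pos 2: 1000 XOR 1101 = 0101
  pos 3: 1010 XOR 1101 = 0111
  pos 4: 1111 XOR 1101 = 0010
  pos 6: 1001 XOR 1101 = 0100
  pos 7: 1000 XOR 1101 = 0101
  pos 8: 1010 XOR 1101 = 0111
  pos 9: 1110 XOR 1101 = 0011
  pos 11: 1100 XOR 1101 = 0001
Remainder (last 3 bits) = 010. This is the CRC / FCS.

010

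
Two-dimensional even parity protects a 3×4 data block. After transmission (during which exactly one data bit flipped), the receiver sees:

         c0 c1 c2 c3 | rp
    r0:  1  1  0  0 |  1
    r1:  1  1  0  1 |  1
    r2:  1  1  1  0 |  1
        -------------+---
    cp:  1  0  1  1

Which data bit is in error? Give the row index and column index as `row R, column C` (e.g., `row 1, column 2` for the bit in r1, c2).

row 0, column 1

Recompute each row's even parity and compare to rp:
  r0: data parity 0, sent rp 1 → mismatch
  r1: data parity 1, sent rp 1 → ok
  r2: data parity 1, sent rp 1 → ok
Recompute each column's even parity and compare to cp:
  c0: data parity 1, sent cp 1 → ok
  c1: data parity 1, sent cp 0 → mismatch
  c2: data parity 1, sent cp 1 → ok
  c3: data parity 1, sent cp 1 → ok
Exactly one row (r0) and one column (c1) fail → the flipped bit is at their intersection.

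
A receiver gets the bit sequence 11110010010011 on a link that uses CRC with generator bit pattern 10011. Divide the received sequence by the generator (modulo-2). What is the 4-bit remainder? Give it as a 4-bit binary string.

0000

Modulo-2 division of 11110010010011 by 10011:
  pos 0: 11110 XOR 10011 = 01101
  pos 1: 11010 XOR 10011 = 01001
  pos 2: 10011 XOR 10011 = 00000
  pos 9: 10011 XOR 10011 = 00000
Remainder = 0000 (zero — the frame passes the CRC check).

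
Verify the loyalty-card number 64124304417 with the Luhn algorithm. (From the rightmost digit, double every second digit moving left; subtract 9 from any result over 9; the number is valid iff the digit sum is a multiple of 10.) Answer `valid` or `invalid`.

valid

From the right, keep odd positions and double even positions (subtract 9 from any doubled value over 9):
  doubled (positions 2,4,...): 2 8 6 4 8 → sum 28
  kept (positions 1,3,...): 7 4 0 4 1 6 → sum 22
Total = 50.
50 mod 10 = 0, so the number is valid.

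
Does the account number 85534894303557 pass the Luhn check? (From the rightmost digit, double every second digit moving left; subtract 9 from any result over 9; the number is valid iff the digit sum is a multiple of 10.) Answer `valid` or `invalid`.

valid

From the right, keep odd positions and double even positions (subtract 9 from any doubled value over 9):
  doubled (positions 2,4,...): 1 6 6 9 8 1 7 → sum 38
  kept (positions 1,3,...): 7 5 0 4 8 3 5 → sum 32
Total = 70.
70 mod 10 = 0, so the number is valid.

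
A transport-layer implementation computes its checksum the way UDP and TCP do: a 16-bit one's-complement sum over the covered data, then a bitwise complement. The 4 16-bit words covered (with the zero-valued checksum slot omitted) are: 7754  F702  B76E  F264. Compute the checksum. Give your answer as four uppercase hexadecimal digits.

One's-complement addition (fold any carry out of bit 15 back into bit 0):
  0x7754 + 0xF702 = 0x16E56 → wrap carry → 0x6E57
  0x6E57 + 0xB76E = 0x125C5 → wrap carry → 0x25C6
  0x25C6 + 0xF264 = 0x1182A → wrap carry → 0x182B
One's-complement sum = 0x182B.
Checksum = ~0x182B & 0xFFFF = 0xE7D4.

E7D4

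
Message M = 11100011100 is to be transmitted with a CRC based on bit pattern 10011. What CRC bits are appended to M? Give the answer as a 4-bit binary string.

1001

Append 4 zeros: 111000111000000. Divide by 10011 (XOR where the leading bit is 1):
  pos 0: 11100 XOR 10011 = 01111
  pos 1: 11110 XOR 10011 = 01101
  pos 2: 11011 XOR 10011 = 01000
  pos 3: 10001 XOR 10011 = 00010
  pos 6: 10100 XOR 10011 = 00111
  pos 8: 11100 XOR 10011 = 01111
  pos 9: 11110 XOR 10011 = 01101
  pos 10: 11010 XOR 10011 = 01001
Remainder (last 4 bits) = 1001. This is the CRC / FCS.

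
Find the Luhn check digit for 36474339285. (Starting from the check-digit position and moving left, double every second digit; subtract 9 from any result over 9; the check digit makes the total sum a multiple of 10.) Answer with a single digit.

4

Partial digits right→left: 5 8 2 9 3 3 4 7 4 6 3
Double every second digit counting from the check-digit position (so the 1st, 3rd, 5th, ... of the partial from the right).
  doubled (with −9 where >9): 1 4 6 8 8 6 → sum 33
  kept as-is: 8 9 3 7 6 → sum 33
Total = 33 + 33 = 66.
Check digit = (10 − (66 mod 10)) mod 10 = 4.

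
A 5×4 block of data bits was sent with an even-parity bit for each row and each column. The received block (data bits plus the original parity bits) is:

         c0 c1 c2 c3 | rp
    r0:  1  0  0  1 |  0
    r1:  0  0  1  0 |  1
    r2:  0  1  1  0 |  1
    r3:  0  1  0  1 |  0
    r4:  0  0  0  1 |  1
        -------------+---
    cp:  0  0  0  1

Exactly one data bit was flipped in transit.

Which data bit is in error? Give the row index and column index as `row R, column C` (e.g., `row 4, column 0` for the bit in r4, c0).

Recompute each row's even parity and compare to rp:
  r0: data parity 0, sent rp 0 → ok
  r1: data parity 1, sent rp 1 → ok
  r2: data parity 0, sent rp 1 → mismatch
  r3: data parity 0, sent rp 0 → ok
  r4: data parity 1, sent rp 1 → ok
Recompute each column's even parity and compare to cp:
  c0: data parity 1, sent cp 0 → mismatch
  c1: data parity 0, sent cp 0 → ok
  c2: data parity 0, sent cp 0 → ok
  c3: data parity 1, sent cp 1 → ok
Exactly one row (r2) and one column (c0) fail → the flipped bit is at their intersection.

row 2, column 0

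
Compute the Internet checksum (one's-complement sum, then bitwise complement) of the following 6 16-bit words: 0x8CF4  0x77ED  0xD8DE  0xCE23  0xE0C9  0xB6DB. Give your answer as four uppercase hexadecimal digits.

BC75

One's-complement addition (fold any carry out of bit 15 back into bit 0):
  0x8CF4 + 0x77ED = 0x104E1 → wrap carry → 0x04E2
  0x04E2 + 0xD8DE = 0x0DDC0
  0xDDC0 + 0xCE23 = 0x1ABE3 → wrap carry → 0xABE4
  0xABE4 + 0xE0C9 = 0x18CAD → wrap carry → 0x8CAE
  0x8CAE + 0xB6DB = 0x14389 → wrap carry → 0x438A
One's-complement sum = 0x438A.
Checksum = ~0x438A & 0xFFFF = 0xBC75.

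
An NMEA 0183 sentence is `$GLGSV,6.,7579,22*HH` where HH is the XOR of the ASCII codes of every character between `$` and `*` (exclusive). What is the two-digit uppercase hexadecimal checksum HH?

XOR the ASCII codes of the payload characters:
  'G' = 0x47 → acc = 0x47
  'L' = 0x4C → acc = 0x0B
  'G' = 0x47 → acc = 0x4C
  'S' = 0x53 → acc = 0x1F
  'V' = 0x56 → acc = 0x49
  ',' = 0x2C → acc = 0x65
  '6' = 0x36 → acc = 0x53
  '.' = 0x2E → acc = 0x7D
  ',' = 0x2C → acc = 0x51
  '7' = 0x37 → acc = 0x66
  '5' = 0x35 → acc = 0x53
  '7' = 0x37 → acc = 0x64
  '9' = 0x39 → acc = 0x5D
  ',' = 0x2C → acc = 0x71
  '2' = 0x32 → acc = 0x43
  '2' = 0x32 → acc = 0x71
Checksum = 0x71.

71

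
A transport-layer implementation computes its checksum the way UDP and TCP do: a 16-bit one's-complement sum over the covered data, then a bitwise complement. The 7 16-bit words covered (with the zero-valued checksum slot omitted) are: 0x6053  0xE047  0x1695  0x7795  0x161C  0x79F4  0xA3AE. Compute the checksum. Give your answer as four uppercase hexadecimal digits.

One's-complement addition (fold any carry out of bit 15 back into bit 0):
  0x6053 + 0xE047 = 0x1409A → wrap carry → 0x409B
  0x409B + 0x1695 = 0x05730
  0x5730 + 0x7795 = 0x0CEC5
  0xCEC5 + 0x161C = 0x0E4E1
  0xE4E1 + 0x79F4 = 0x15ED5 → wrap carry → 0x5ED6
  0x5ED6 + 0xA3AE = 0x10284 → wrap carry → 0x0285
One's-complement sum = 0x0285.
Checksum = ~0x0285 & 0xFFFF = 0xFD7A.

FD7A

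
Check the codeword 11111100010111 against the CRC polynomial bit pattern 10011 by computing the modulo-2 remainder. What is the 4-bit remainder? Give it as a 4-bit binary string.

0000

Modulo-2 division of 11111100010111 by 10011:
  pos 0: 11111 XOR 10011 = 01100
  pos 1: 11001 XOR 10011 = 01010
  pos 2: 10100 XOR 10011 = 00111
  pos 4: 11100 XOR 10011 = 01111
  pos 5: 11111 XOR 10011 = 01100
  pos 6: 11000 XOR 10011 = 01011
  pos 7: 10111 XOR 10011 = 00100
  pos 9: 10011 XOR 10011 = 00000
Remainder = 0000 (zero — the frame passes the CRC check).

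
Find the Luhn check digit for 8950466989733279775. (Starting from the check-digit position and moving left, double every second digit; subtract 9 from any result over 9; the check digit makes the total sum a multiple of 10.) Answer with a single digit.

8

Partial digits right→left: 5 7 7 9 7 2 3 3 7 9 8 9 6 6 4 0 5 9 8
Double every second digit counting from the check-digit position (so the 1st, 3rd, 5th, ... of the partial from the right).
  doubled (with −9 where >9): 1 5 5 6 5 7 3 8 1 7 → sum 48
  kept as-is: 7 9 2 3 9 9 6 0 9 → sum 54
Total = 48 + 54 = 102.
Check digit = (10 − (102 mod 10)) mod 10 = 8.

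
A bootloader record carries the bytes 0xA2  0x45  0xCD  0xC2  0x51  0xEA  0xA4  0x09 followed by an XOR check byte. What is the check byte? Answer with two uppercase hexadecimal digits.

XOR the bytes together:
  start with 0xA2
  0xA2 ⊕ 0x45 = 0xE7
  0xE7 ⊕ 0xCD = 0x2A
  0x2A ⊕ 0xC2 = 0xE8
  0xE8 ⊕ 0x51 = 0xB9
  0xB9 ⊕ 0xEA = 0x53
  0x53 ⊕ 0xA4 = 0xF7
  0xF7 ⊕ 0x09 = 0xFE

FE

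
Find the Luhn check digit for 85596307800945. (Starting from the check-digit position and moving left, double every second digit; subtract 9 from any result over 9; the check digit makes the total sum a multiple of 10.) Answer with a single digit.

Partial digits right→left: 5 4 9 0 0 8 7 0 3 6 9 5 5 8
Double every second digit counting from the check-digit position (so the 1st, 3rd, 5th, ... of the partial from the right).
  doubled (with −9 where >9): 1 9 0 5 6 9 1 → sum 31
  kept as-is: 4 0 8 0 6 5 8 → sum 31
Total = 31 + 31 = 62.
Check digit = (10 − (62 mod 10)) mod 10 = 8.

8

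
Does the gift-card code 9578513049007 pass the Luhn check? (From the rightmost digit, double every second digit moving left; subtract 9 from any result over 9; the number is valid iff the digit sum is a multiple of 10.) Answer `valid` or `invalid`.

From the right, keep odd positions and double even positions (subtract 9 from any doubled value over 9):
  doubled (positions 2,4,...): 0 9 0 2 7 1 → sum 19
  kept (positions 1,3,...): 7 0 4 3 5 7 9 → sum 35
Total = 54.
54 mod 10 = 4, so the number is invalid.

invalid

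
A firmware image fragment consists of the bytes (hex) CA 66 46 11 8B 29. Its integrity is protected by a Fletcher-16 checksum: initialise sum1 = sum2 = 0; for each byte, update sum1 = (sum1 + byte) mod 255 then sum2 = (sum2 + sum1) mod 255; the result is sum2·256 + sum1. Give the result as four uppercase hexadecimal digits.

Running sums (mod 255):
  after byte 0 (CA): sum1=202, sum2=202
  after byte 1 (66): sum1=49, sum2=251
  after byte 2 (46): sum1=119, sum2=115
  after byte 3 (11): sum1=136, sum2=251
  after byte 4 (8B): sum1=20, sum2=16
  after byte 5 (29): sum1=61, sum2=77
Checksum = sum2·256 + sum1 = 77·256 + 61 = 19773 = 0x4D3D.

4D3D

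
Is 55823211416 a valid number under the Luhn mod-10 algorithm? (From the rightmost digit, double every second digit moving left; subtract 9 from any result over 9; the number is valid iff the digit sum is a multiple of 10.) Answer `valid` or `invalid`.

From the right, keep odd positions and double even positions (subtract 9 from any doubled value over 9):
  doubled (positions 2,4,...): 2 2 4 4 1 → sum 13
  kept (positions 1,3,...): 6 4 1 3 8 5 → sum 27
Total = 40.
40 mod 10 = 0, so the number is valid.

valid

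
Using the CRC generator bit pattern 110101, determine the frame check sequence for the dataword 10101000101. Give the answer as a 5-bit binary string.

Append 5 zeros: 1010100010100000. Divide by 110101 (XOR where the leading bit is 1):
  pos 0: 101010 XOR 110101 = 011111
  pos 1: 111110 XOR 110101 = 001011
  pos 3: 101101 XOR 110101 = 011000
  pos 4: 110000 XOR 110101 = 000101
  pos 7: 101100 XOR 110101 = 011001
  pos 8: 110010 XOR 110101 = 000111
Remainder (last 5 bits) = 11100. This is the CRC / FCS.

11100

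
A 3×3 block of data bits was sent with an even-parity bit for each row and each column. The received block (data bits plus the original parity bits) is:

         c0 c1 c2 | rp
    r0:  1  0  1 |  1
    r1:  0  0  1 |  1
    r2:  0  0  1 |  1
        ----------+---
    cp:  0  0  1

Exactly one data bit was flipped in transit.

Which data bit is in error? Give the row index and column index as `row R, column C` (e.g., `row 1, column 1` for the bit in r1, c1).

Recompute each row's even parity and compare to rp:
  r0: data parity 0, sent rp 1 → mismatch
  r1: data parity 1, sent rp 1 → ok
  r2: data parity 1, sent rp 1 → ok
Recompute each column's even parity and compare to cp:
  c0: data parity 1, sent cp 0 → mismatch
  c1: data parity 0, sent cp 0 → ok
  c2: data parity 1, sent cp 1 → ok
Exactly one row (r0) and one column (c0) fail → the flipped bit is at their intersection.

row 0, column 0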